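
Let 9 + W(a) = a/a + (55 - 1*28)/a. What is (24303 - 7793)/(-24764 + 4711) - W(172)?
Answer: 24211777/3449116 ≈ 7.0197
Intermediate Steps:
W(a) = -8 + 27/a (W(a) = -9 + (a/a + (55 - 1*28)/a) = -9 + (1 + (55 - 28)/a) = -9 + (1 + 27/a) = -8 + 27/a)
(24303 - 7793)/(-24764 + 4711) - W(172) = (24303 - 7793)/(-24764 + 4711) - (-8 + 27/172) = 16510/(-20053) - (-8 + 27*(1/172)) = 16510*(-1/20053) - (-8 + 27/172) = -16510/20053 - 1*(-1349/172) = -16510/20053 + 1349/172 = 24211777/3449116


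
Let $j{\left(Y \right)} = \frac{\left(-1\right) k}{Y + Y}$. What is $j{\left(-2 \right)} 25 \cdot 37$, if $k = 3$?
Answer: $\frac{2775}{4} \approx 693.75$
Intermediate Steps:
$j{\left(Y \right)} = - \frac{3}{2 Y}$ ($j{\left(Y \right)} = \frac{\left(-1\right) 3}{Y + Y} = - \frac{3}{2 Y}$)
$j{\left(-2 \right)} 25 \cdot 37 = - \frac{3}{2 \left(-2\right)} 25 \cdot 37 = \left(- \frac{3}{2}\right) \left(- \frac{1}{2}\right) 25 \cdot 37 = \frac{3}{4} \cdot 25 \cdot 37 = \frac{75}{4} \cdot 37 = \frac{2775}{4}$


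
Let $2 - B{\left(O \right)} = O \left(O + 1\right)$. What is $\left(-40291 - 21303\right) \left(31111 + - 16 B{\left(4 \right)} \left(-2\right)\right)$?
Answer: $-1880772790$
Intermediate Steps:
$B{\left(O \right)} = 2 - O \left(1 + O\right)$ ($B{\left(O \right)} = 2 - O \left(O + 1\right) = 2 - O \left(1 + O\right)$)
$\left(-40291 - 21303\right) \left(31111 + - 16 B{\left(4 \right)} \left(-2\right)\right) = \left(-40291 - 21303\right) \left(31111 + - 16 \left(2 - 4 - 4^{2}\right) \left(-2\right)\right) = - 61594 \left(31111 + - 16 \left(2 - 4 - 16\right) \left(-2\right)\right) = - 61594 \left(31111 + \left(-16\right) \left(-18\right) \left(-2\right)\right) = - 61594 \left(31111 + 288 \left(-2\right)\right) = - 61594 \left(31111 - 576\right) = \left(-61594\right) 30535 = -1880772790$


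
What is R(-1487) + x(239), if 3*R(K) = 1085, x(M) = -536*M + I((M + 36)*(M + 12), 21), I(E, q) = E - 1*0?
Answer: -176152/3 ≈ -58717.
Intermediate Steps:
I(E, q) = E (I(E, q) = E + 0 = E)
x(M) = -536*M + (12 + M)*(36 + M) (x(M) = -536*M + (M + 36)*(M + 12) = -536*M + (36 + M)*(12 + M) = -536*M + (12 + M)*(36 + M))
R(K) = 1085/3 (R(K) = (⅓)*1085 = 1085/3)
R(-1487) + x(239) = 1085/3 + (432 + 239² - 488*239) = 1085/3 + (432 + 57121 - 116632) = 1085/3 - 59079 = -176152/3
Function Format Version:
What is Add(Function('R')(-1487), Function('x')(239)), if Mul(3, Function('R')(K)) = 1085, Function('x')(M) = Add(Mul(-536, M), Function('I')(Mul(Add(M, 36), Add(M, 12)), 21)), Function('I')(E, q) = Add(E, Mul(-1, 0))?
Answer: Rational(-176152, 3) ≈ -58717.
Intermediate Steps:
Function('I')(E, q) = E (Function('I')(E, q) = Add(E, 0) = E)
Function('x')(M) = Add(Mul(-536, M), Mul(Add(12, M), Add(36, M))) (Function('x')(M) = Add(Mul(-536, M), Mul(Add(M, 36), Add(M, 12))) = Add(Mul(-536, M), Mul(Add(36, M), Add(12, M))) = Add(Mul(-536, M), Mul(Add(12, M), Add(36, M))))
Function('R')(K) = Rational(1085, 3) (Function('R')(K) = Mul(Rational(1, 3), 1085) = Rational(1085, 3))
Add(Function('R')(-1487), Function('x')(239)) = Add(Rational(1085, 3), Add(432, Pow(239, 2), Mul(-488, 239))) = Add(Rational(1085, 3), Add(432, 57121, -116632)) = Add(Rational(1085, 3), -59079) = Rational(-176152, 3)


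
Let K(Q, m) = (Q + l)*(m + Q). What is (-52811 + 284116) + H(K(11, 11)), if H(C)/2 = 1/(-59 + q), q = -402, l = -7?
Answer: 106631603/461 ≈ 2.3131e+5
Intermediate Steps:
K(Q, m) = (-7 + Q)*(Q + m) (K(Q, m) = (Q - 7)*(m + Q) = (-7 + Q)*(Q + m))
H(C) = -2/461 (H(C) = 2/(-59 - 402) = 2/(-461) = 2*(-1/461) = -2/461)
(-52811 + 284116) + H(K(11, 11)) = (-52811 + 284116) - 2/461 = 231305 - 2/461 = 106631603/461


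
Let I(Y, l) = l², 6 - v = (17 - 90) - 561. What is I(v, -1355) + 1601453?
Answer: 3437478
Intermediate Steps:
v = 640 (v = 6 - ((17 - 90) - 561) = 6 - (-73 - 561) = 6 - 1*(-634) = 6 + 634 = 640)
I(v, -1355) + 1601453 = (-1355)² + 1601453 = 1836025 + 1601453 = 3437478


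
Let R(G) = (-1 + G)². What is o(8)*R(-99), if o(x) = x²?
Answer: 640000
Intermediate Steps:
o(8)*R(-99) = 8²*(-1 - 99)² = 64*(-100)² = 64*10000 = 640000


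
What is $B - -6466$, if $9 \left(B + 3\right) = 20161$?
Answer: $\frac{78328}{9} \approx 8703.1$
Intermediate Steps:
$B = \frac{20134}{9}$ ($B = -3 + \frac{1}{9} \cdot 20161 = -3 + \frac{20161}{9} = \frac{20134}{9} \approx 2237.1$)
$B - -6466 = \frac{20134}{9} - -6466 = \frac{20134}{9} + \left(-94 + 6560\right) = \frac{20134}{9} + 6466 = \frac{78328}{9}$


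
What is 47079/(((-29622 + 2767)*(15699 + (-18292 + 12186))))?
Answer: -47079/257620015 ≈ -0.00018275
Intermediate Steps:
47079/(((-29622 + 2767)*(15699 + (-18292 + 12186)))) = 47079/((-26855*(15699 - 6106))) = 47079/((-26855*9593)) = 47079/(-257620015) = 47079*(-1/257620015) = -47079/257620015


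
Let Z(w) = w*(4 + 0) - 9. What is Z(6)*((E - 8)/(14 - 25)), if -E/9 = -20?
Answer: -2580/11 ≈ -234.55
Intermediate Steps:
E = 180 (E = -9*(-20) = 180)
Z(w) = -9 + 4*w (Z(w) = w*4 - 9 = 4*w - 9 = -9 + 4*w)
Z(6)*((E - 8)/(14 - 25)) = (-9 + 4*6)*((180 - 8)/(14 - 25)) = (-9 + 24)*(172/(-11)) = 15*(172*(-1/11)) = 15*(-172/11) = -2580/11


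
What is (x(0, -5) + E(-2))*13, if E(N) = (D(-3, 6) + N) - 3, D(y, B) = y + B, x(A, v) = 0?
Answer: -26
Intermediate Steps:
D(y, B) = B + y
E(N) = N (E(N) = ((6 - 3) + N) - 3 = (3 + N) - 3 = N)
(x(0, -5) + E(-2))*13 = (0 - 2)*13 = -2*13 = -26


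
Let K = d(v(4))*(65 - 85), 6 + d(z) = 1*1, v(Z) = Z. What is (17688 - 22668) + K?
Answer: -4880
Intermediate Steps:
d(z) = -5 (d(z) = -6 + 1*1 = -6 + 1 = -5)
K = 100 (K = -5*(65 - 85) = -5*(-20) = 100)
(17688 - 22668) + K = (17688 - 22668) + 100 = -4980 + 100 = -4880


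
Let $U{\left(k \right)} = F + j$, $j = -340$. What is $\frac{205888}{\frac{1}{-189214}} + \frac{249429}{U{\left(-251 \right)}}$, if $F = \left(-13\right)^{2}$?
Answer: $- \frac{2220542928967}{57} \approx -3.8957 \cdot 10^{10}$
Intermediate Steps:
$F = 169$
$U{\left(k \right)} = -171$ ($U{\left(k \right)} = 169 - 340 = -171$)
$\frac{205888}{\frac{1}{-189214}} + \frac{249429}{U{\left(-251 \right)}} = \frac{205888}{\frac{1}{-189214}} + \frac{249429}{-171} = \frac{205888}{- \frac{1}{189214}} + 249429 \left(- \frac{1}{171}\right) = 205888 \left(-189214\right) - \frac{83143}{57} = -38956892032 - \frac{83143}{57} = - \frac{2220542928967}{57}$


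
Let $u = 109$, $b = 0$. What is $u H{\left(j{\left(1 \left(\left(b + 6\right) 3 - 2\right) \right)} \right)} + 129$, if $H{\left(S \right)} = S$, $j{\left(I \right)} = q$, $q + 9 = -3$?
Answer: $-1179$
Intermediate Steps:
$q = -12$ ($q = -9 - 3 = -12$)
$j{\left(I \right)} = -12$
$u H{\left(j{\left(1 \left(\left(b + 6\right) 3 - 2\right) \right)} \right)} + 129 = 109 \left(-12\right) + 129 = -1308 + 129 = -1179$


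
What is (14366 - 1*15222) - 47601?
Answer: -48457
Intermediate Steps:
(14366 - 1*15222) - 47601 = (14366 - 15222) - 47601 = -856 - 47601 = -48457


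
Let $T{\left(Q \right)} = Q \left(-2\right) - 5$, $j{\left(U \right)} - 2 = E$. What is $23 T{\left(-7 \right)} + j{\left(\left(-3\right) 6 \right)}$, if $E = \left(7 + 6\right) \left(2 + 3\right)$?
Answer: $274$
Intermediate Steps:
$E = 65$ ($E = 13 \cdot 5 = 65$)
$j{\left(U \right)} = 67$ ($j{\left(U \right)} = 2 + 65 = 67$)
$T{\left(Q \right)} = -5 - 2 Q$ ($T{\left(Q \right)} = - 2 Q - 5 = -5 - 2 Q$)
$23 T{\left(-7 \right)} + j{\left(\left(-3\right) 6 \right)} = 23 \left(-5 - -14\right) + 67 = 23 \left(-5 + 14\right) + 67 = 23 \cdot 9 + 67 = 207 + 67 = 274$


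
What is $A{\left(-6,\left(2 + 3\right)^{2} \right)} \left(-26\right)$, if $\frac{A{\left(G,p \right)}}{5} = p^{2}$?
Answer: $-81250$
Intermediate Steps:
$A{\left(G,p \right)} = 5 p^{2}$
$A{\left(-6,\left(2 + 3\right)^{2} \right)} \left(-26\right) = 5 \left(\left(2 + 3\right)^{2}\right)^{2} \left(-26\right) = 5 \left(5^{2}\right)^{2} \left(-26\right) = 5 \cdot 25^{2} \left(-26\right) = 5 \cdot 625 \left(-26\right) = 3125 \left(-26\right) = -81250$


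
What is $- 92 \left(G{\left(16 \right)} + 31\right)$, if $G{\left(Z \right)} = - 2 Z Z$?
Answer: $44252$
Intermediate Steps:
$G{\left(Z \right)} = - 2 Z^{2}$
$- 92 \left(G{\left(16 \right)} + 31\right) = - 92 \left(- 2 \cdot 16^{2} + 31\right) = - 92 \left(\left(-2\right) 256 + 31\right) = - 92 \left(-512 + 31\right) = \left(-92\right) \left(-481\right) = 44252$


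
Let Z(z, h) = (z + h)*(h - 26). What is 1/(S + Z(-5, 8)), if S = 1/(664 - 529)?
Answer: -135/7289 ≈ -0.018521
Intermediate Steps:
Z(z, h) = (-26 + h)*(h + z) (Z(z, h) = (h + z)*(-26 + h) = (-26 + h)*(h + z))
S = 1/135 ≈ 0.0074074
1/(S + Z(-5, 8)) = 1/(1/135 + (8² - 26*8 - 26*(-5) + 8*(-5))) = 1/(1/135 + (64 - 208 + 130 - 40)) = 1/(1/135 - 54) = 1/(-7289/135) = -135/7289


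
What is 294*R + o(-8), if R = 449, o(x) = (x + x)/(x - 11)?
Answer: 2508130/19 ≈ 1.3201e+5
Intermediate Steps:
o(x) = 2*x/(-11 + x) (o(x) = (2*x)/(-11 + x) = 2*x/(-11 + x))
294*R + o(-8) = 294*449 + 2*(-8)/(-11 - 8) = 132006 + 2*(-8)/(-19) = 132006 + 2*(-8)*(-1/19) = 132006 + 16/19 = 2508130/19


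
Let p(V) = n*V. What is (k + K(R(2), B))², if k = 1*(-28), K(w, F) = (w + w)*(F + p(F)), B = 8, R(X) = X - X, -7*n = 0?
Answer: 784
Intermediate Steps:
n = 0 (n = -⅐*0 = 0)
p(V) = 0 (p(V) = 0*V = 0)
R(X) = 0
K(w, F) = 2*F*w (K(w, F) = (w + w)*(F + 0) = (2*w)*F = 2*F*w)
k = -28
(k + K(R(2), B))² = (-28 + 2*8*0)² = (-28 + 0)² = (-28)² = 784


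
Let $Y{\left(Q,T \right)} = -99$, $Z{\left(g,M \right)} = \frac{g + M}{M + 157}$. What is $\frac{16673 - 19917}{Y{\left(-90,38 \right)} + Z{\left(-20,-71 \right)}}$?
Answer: $\frac{278984}{8605} \approx 32.421$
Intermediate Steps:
$Z{\left(g,M \right)} = \frac{M + g}{157 + M}$
$\frac{16673 - 19917}{Y{\left(-90,38 \right)} + Z{\left(-20,-71 \right)}} = \frac{16673 - 19917}{-99 + \frac{-71 - 20}{157 - 71}} = - \frac{3244}{-99 + \frac{1}{86} \left(-91\right)} = - \frac{3244}{-99 - \frac{91}{86}} = - \frac{3244}{- \frac{8605}{86}} = \left(-3244\right) \left(- \frac{86}{8605}\right) = \frac{278984}{8605}$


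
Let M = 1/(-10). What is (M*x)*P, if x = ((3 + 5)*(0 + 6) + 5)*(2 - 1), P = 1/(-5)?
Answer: 53/50 ≈ 1.0600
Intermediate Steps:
M = -1/10 ≈ -0.10000
P = -1/5 (P = 1*(-1/5) = -1/5 ≈ -0.20000)
x = 53 (x = (8*6 + 5)*1 = (48 + 5)*1 = 53*1 = 53)
(M*x)*P = -1/10*53*(-1/5) = -53/10*(-1/5) = 53/50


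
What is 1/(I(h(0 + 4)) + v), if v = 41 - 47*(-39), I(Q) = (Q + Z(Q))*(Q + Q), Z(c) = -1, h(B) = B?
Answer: 1/1898 ≈ 0.00052687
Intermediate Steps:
I(Q) = 2*Q*(-1 + Q) (I(Q) = (Q - 1)*(Q + Q) = (-1 + Q)*(2*Q) = 2*Q*(-1 + Q))
v = 1874 (v = 41 + 1833 = 1874)
1/(I(h(0 + 4)) + v) = 1/(2*(0 + 4)*(-1 + (0 + 4)) + 1874) = 1/(2*4*(-1 + 4) + 1874) = 1/(2*4*3 + 1874) = 1/(24 + 1874) = 1/1898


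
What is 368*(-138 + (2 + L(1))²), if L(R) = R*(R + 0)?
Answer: -47472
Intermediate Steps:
L(R) = R² (L(R) = R*R = R²)
368*(-138 + (2 + L(1))²) = 368*(-138 + (2 + 1²)²) = 368*(-138 + (2 + 1)²) = 368*(-138 + 3²) = 368*(-138 + 9) = 368*(-129) = -47472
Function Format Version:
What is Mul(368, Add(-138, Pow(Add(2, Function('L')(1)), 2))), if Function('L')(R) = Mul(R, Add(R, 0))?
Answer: -47472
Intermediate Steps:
Function('L')(R) = Pow(R, 2) (Function('L')(R) = Mul(R, R) = Pow(R, 2))
Mul(368, Add(-138, Pow(Add(2, Function('L')(1)), 2))) = Mul(368, Add(-138, Pow(Add(2, Pow(1, 2)), 2))) = Mul(368, Add(-138, Pow(Add(2, 1), 2))) = Mul(368, Add(-138, Pow(3, 2))) = Mul(368, Add(-138, 9)) = Mul(368, -129) = -47472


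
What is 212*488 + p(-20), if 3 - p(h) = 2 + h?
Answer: 103477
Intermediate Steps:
p(h) = 1 - h (p(h) = 3 - (2 + h) = 3 + (-2 - h) = 1 - h)
212*488 + p(-20) = 212*488 + (1 - 1*(-20)) = 103456 + (1 + 20) = 103456 + 21 = 103477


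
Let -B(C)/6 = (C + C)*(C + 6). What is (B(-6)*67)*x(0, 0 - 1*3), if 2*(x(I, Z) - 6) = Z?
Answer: 0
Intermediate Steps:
B(C) = -12*C*(6 + C) (B(C) = -6*(C + C)*(C + 6) = -6*2*C*(6 + C) = -12*C*(6 + C))
x(I, Z) = 6 + Z/2
(B(-6)*67)*x(0, 0 - 1*3) = (-12*(-6)*(6 - 6)*67)*(6 + (0 - 1*3)/2) = (-12*(-6)*0*67)*(6 + (0 - 3)/2) = (0*67)*(6 + (½)*(-3)) = 0*(6 - 3/2) = 0*(9/2) = 0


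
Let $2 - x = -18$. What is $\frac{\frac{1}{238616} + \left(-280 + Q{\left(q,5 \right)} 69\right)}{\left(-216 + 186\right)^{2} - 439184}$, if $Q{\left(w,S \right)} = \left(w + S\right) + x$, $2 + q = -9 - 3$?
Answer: $- \frac{114297065}{104581574944} \approx -0.0010929$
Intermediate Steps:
$x = 20$ ($x = 2 - -18 = 2 + 18 = 20$)
$q = -14$ ($q = -2 - 12 = -14$)
$Q{\left(w,S \right)} = 20 + S + w$ ($Q{\left(w,S \right)} = \left(w + S\right) + 20 = \left(S + w\right) + 20 = 20 + S + w$)
$\frac{\frac{1}{238616} + \left(-280 + Q{\left(q,5 \right)} 69\right)}{\left(-216 + 186\right)^{2} - 439184} = \frac{\frac{1}{238616} - \left(280 - \left(20 + 5 - 14\right) 69\right)}{\left(-216 + 186\right)^{2} - 439184} = \frac{\frac{1}{238616} + \left(-280 + 11 \cdot 69\right)}{\left(-30\right)^{2} - 439184} = \frac{\frac{1}{238616} + \left(-280 + 759\right)}{900 - 439184} = \frac{\frac{1}{238616} + 479}{-438284} = \frac{114297065}{238616} \left(- \frac{1}{438284}\right) = - \frac{114297065}{104581574944}$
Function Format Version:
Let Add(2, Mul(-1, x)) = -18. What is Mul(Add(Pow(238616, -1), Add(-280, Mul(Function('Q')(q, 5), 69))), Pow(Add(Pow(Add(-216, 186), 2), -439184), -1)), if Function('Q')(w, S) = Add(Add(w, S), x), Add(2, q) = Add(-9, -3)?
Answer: Rational(-114297065, 104581574944) ≈ -0.0010929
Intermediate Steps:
x = 20 (x = Add(2, Mul(-1, -18)) = Add(2, 18) = 20)
q = -14 (q = Add(-2, Add(-9, -3)) = Add(-2, -12) = -14)
Function('Q')(w, S) = Add(20, S, w) (Function('Q')(w, S) = Add(Add(w, S), 20) = Add(Add(S, w), 20) = Add(20, S, w))
Mul(Add(Pow(238616, -1), Add(-280, Mul(Function('Q')(q, 5), 69))), Pow(Add(Pow(Add(-216, 186), 2), -439184), -1)) = Mul(Add(Pow(238616, -1), Add(-280, Mul(Add(20, 5, -14), 69))), Pow(Add(Pow(Add(-216, 186), 2), -439184), -1)) = Mul(Add(Rational(1, 238616), Add(-280, Mul(11, 69))), Pow(Add(Pow(-30, 2), -439184), -1)) = Mul(Add(Rational(1, 238616), Add(-280, 759)), Pow(Add(900, -439184), -1)) = Mul(Add(Rational(1, 238616), 479), Pow(-438284, -1)) = Mul(Rational(114297065, 238616), Rational(-1, 438284)) = Rational(-114297065, 104581574944)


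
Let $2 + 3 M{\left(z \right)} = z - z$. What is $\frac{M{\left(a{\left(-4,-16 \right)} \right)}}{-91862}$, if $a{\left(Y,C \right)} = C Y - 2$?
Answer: $\frac{1}{137793} \approx 7.2573 \cdot 10^{-6}$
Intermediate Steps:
$a{\left(Y,C \right)} = -2 + C Y$
$M{\left(z \right)} = - \frac{2}{3}$ ($M{\left(z \right)} = - \frac{2}{3} + \frac{z - z}{3} = - \frac{2}{3} + \frac{1}{3} \cdot 0 = - \frac{2}{3} + 0 = - \frac{2}{3}$)
$\frac{M{\left(a{\left(-4,-16 \right)} \right)}}{-91862} = - \frac{2}{3 \left(-91862\right)} = \left(- \frac{2}{3}\right) \left(- \frac{1}{91862}\right) = \frac{1}{137793}$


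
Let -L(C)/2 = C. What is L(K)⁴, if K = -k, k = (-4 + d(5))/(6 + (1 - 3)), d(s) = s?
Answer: 1/16 ≈ 0.062500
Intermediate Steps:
k = ¼ (k = (-4 + 5)/(6 + (1 - 3)) = 1/(6 - 2) = 1/4 = 1*(¼) = ¼ ≈ 0.25000)
K = -¼ (K = -1*¼ = -¼ ≈ -0.25000)
L(C) = -2*C
L(K)⁴ = (-2*(-¼))⁴ = (½)⁴ = 1/16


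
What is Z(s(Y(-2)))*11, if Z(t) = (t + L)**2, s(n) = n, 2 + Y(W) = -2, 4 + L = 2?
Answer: 396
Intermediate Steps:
L = -2 (L = -4 + 2 = -2)
Y(W) = -4 (Y(W) = -2 - 2 = -4)
Z(t) = (-2 + t)**2 (Z(t) = (t - 2)**2 = (-2 + t)**2)
Z(s(Y(-2)))*11 = (-2 - 4)**2*11 = (-6)**2*11 = 36*11 = 396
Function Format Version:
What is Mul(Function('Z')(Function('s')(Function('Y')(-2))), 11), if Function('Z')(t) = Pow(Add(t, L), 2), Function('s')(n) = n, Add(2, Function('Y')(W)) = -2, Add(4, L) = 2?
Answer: 396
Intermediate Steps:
L = -2 (L = Add(-4, 2) = -2)
Function('Y')(W) = -4 (Function('Y')(W) = Add(-2, -2) = -4)
Function('Z')(t) = Pow(Add(-2, t), 2) (Function('Z')(t) = Pow(Add(t, -2), 2) = Pow(Add(-2, t), 2))
Mul(Function('Z')(Function('s')(Function('Y')(-2))), 11) = Mul(Pow(Add(-2, -4), 2), 11) = Mul(Pow(-6, 2), 11) = Mul(36, 11) = 396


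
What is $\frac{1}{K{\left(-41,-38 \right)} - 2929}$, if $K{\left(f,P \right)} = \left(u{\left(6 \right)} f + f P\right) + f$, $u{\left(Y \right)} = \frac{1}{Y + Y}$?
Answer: $- \frac{12}{16985} \approx -0.00070651$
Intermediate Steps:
$u{\left(Y \right)} = \frac{1}{2 Y}$
$K{\left(f,P \right)} = \frac{13 f}{12} + P f$ ($K{\left(f,P \right)} = \left(\frac{1}{2 \cdot 6} f + f P\right) + f = \left(\frac{1}{2} \cdot \frac{1}{6} f + P f\right) + f = \left(\frac{f}{12} + P f\right) + f = \frac{13 f}{12} + P f$)
$\frac{1}{K{\left(-41,-38 \right)} - 2929} = \frac{1}{\frac{1}{12} \left(-41\right) \left(13 + 12 \left(-38\right)\right) - 2929} = \frac{1}{\frac{1}{12} \left(-41\right) \left(13 - 456\right) - 2929} = \frac{1}{\frac{1}{12} \left(-41\right) \left(-443\right) - 2929} = \frac{1}{\frac{18163}{12} - 2929} = \frac{1}{- \frac{16985}{12}} = - \frac{12}{16985}$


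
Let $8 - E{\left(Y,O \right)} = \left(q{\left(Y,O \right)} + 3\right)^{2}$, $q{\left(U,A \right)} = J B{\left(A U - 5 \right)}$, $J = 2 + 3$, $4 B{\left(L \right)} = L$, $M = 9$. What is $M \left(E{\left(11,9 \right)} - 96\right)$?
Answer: $- \frac{525897}{4} \approx -1.3147 \cdot 10^{5}$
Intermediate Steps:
$B{\left(L \right)} = \frac{L}{4}$
$J = 5$
$q{\left(U,A \right)} = - \frac{25}{4} + \frac{5 A U}{4}$ ($q{\left(U,A \right)} = 5 \frac{A U - 5}{4} = 5 \frac{-5 + A U}{4} = 5 \left(- \frac{5}{4} + \frac{A U}{4}\right) = - \frac{25}{4} + \frac{5 A U}{4}$)
$E{\left(Y,O \right)} = 8 - \left(- \frac{13}{4} + \frac{5 O Y}{4}\right)^{2}$ ($E{\left(Y,O \right)} = 8 - \left(\left(- \frac{25}{4} + \frac{5 O Y}{4}\right) + 3\right)^{2} = 8 - \left(- \frac{13}{4} + \frac{5 O Y}{4}\right)^{2}$)
$M \left(E{\left(11,9 \right)} - 96\right) = 9 \left(\left(8 - \frac{\left(-13 + 5 \cdot 9 \cdot 11\right)^{2}}{16}\right) - 96\right) = 9 \left(\left(8 - \frac{\left(-13 + 495\right)^{2}}{16}\right) - 96\right) = 9 \left(\left(8 - \frac{482^{2}}{16}\right) - 96\right) = 9 \left(\left(8 - \frac{58081}{4}\right) - 96\right) = 9 \left(- \frac{58049}{4} - 96\right) = 9 \left(- \frac{58433}{4}\right) = - \frac{525897}{4}$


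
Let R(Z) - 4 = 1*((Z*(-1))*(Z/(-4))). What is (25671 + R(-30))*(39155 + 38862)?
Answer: 2020640300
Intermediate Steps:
R(Z) = 4 + Z²/4 (R(Z) = 4 + 1*((Z*(-1))*(Z/(-4))) = 4 + 1*((-Z)*(Z*(-¼))) = 4 + 1*((-Z)*(-Z/4)) = 4 + 1*(Z²/4) = 4 + Z²/4)
(25671 + R(-30))*(39155 + 38862) = (25671 + (4 + (¼)*(-30)²))*(39155 + 38862) = (25671 + (4 + (¼)*900))*78017 = (25671 + (4 + 225))*78017 = (25671 + 229)*78017 = 25900*78017 = 2020640300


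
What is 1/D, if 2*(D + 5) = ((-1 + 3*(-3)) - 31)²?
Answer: 2/1671 ≈ 0.0011969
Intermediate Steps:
D = 1671/2 (D = -5 + ((-1 + 3*(-3)) - 31)²/2 = -5 + ((-1 - 9) - 31)²/2 = -5 + (-10 - 31)²/2 = -5 + (½)*(-41)² = -5 + (½)*1681 = -5 + 1681/2 = 1671/2 ≈ 835.50)
1/D = 1/(1671/2) = 2/1671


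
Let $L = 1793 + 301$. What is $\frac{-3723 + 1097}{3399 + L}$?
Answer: $- \frac{2626}{5493} \approx -0.47806$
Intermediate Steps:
$L = 2094$
$\frac{-3723 + 1097}{3399 + L} = \frac{-3723 + 1097}{3399 + 2094} = - \frac{2626}{5493}$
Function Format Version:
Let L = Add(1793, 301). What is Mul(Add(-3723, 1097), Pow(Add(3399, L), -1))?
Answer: Rational(-2626, 5493) ≈ -0.47806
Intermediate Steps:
L = 2094
Mul(Add(-3723, 1097), Pow(Add(3399, L), -1)) = Mul(Add(-3723, 1097), Pow(Add(3399, 2094), -1)) = Mul(-2626, Pow(5493, -1)) = Mul(-2626, Rational(1, 5493)) = Rational(-2626, 5493)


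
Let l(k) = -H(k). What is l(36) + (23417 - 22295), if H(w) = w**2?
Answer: -174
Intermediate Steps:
l(k) = -k**2
l(36) + (23417 - 22295) = -1*36**2 + (23417 - 22295) = -1*1296 + 1122 = -1296 + 1122 = -174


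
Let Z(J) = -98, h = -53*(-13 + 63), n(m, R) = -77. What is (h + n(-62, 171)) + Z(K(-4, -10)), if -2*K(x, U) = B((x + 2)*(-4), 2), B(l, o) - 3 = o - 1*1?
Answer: -2825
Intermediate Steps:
B(l, o) = 2 + o (B(l, o) = 3 + (o - 1*1) = 3 + (o - 1) = 3 + (-1 + o) = 2 + o)
K(x, U) = -2 (K(x, U) = -(2 + 2)/2 = -½*4 = -2)
h = -2650 (h = -53*50 = -2650)
(h + n(-62, 171)) + Z(K(-4, -10)) = (-2650 - 77) - 98 = -2727 - 98 = -2825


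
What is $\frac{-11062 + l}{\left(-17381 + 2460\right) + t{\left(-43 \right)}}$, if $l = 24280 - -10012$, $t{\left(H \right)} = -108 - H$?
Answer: $- \frac{11615}{7493} \approx -1.5501$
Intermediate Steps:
$l = 34292$ ($l = 24280 + 10012 = 34292$)
$\frac{-11062 + l}{\left(-17381 + 2460\right) + t{\left(-43 \right)}} = \frac{-11062 + 34292}{\left(-17381 + 2460\right) - 65} = \frac{23230}{-14921 + \left(-108 + 43\right)} = \frac{23230}{-14921 - 65} = \frac{23230}{-14986} = 23230 \left(- \frac{1}{14986}\right) = - \frac{11615}{7493}$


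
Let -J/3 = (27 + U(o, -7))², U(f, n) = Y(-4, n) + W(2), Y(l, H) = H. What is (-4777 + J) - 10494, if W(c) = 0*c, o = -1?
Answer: -16471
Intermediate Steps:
W(c) = 0
U(f, n) = n (U(f, n) = n + 0 = n)
J = -1200 (J = -3*(27 - 7)² = -3*20² = -3*400 = -1200)
(-4777 + J) - 10494 = (-4777 - 1200) - 10494 = -5977 - 10494 = -16471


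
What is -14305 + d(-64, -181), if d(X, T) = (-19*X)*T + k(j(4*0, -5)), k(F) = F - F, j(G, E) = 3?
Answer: -234401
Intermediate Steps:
k(F) = 0
d(X, T) = -19*T*X (d(X, T) = (-19*X)*T + 0 = -19*T*X + 0 = -19*T*X)
-14305 + d(-64, -181) = -14305 - 19*(-181)*(-64) = -14305 - 220096 = -234401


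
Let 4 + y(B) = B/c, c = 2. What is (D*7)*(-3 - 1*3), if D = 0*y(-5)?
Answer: 0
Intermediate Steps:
y(B) = -4 + B/2
D = 0 (D = 0*(-4 + (½)*(-5)) = 0*(-4 - 5/2) = 0*(-13/2) = 0)
(D*7)*(-3 - 1*3) = (0*7)*(-3 - 1*3) = 0*(-3 - 3) = 0*(-6) = 0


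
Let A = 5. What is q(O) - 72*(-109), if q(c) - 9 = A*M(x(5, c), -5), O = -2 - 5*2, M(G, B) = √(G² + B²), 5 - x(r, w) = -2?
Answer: 7857 + 5*√74 ≈ 7900.0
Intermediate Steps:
x(r, w) = 7 (x(r, w) = 5 - 1*(-2) = 5 + 2 = 7)
M(G, B) = √(B² + G²)
O = -12 (O = -2 - 10 = -12)
q(c) = 9 + 5*√74 (q(c) = 9 + 5*√((-5)² + 7²) = 9 + 5*√(25 + 49) = 9 + 5*√74)
q(O) - 72*(-109) = (9 + 5*√74) - 72*(-109) = (9 + 5*√74) + 7848 = 7857 + 5*√74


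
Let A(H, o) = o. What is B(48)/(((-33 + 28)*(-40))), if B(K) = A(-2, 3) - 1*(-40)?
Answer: 43/200 ≈ 0.21500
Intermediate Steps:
B(K) = 43 (B(K) = 3 - 1*(-40) = 3 + 40 = 43)
B(48)/(((-33 + 28)*(-40))) = 43/(((-33 + 28)*(-40))) = 43/((-5*(-40))) = 43/200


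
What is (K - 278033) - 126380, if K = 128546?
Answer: -275867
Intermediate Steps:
(K - 278033) - 126380 = (128546 - 278033) - 126380 = -149487 - 126380 = -275867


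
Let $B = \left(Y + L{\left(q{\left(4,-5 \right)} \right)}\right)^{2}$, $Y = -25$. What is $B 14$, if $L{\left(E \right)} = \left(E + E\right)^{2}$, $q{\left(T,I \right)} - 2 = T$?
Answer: $198254$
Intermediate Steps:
$q{\left(T,I \right)} = 2 + T$
$L{\left(E \right)} = 4 E^{2}$ ($L{\left(E \right)} = \left(2 E\right)^{2} = 4 E^{2}$)
$B = 14161$ ($B = \left(-25 + 4 \left(2 + 4\right)^{2}\right)^{2} = \left(-25 + 4 \cdot 6^{2}\right)^{2} = \left(-25 + 4 \cdot 36\right)^{2} = \left(-25 + 144\right)^{2} = 119^{2} = 14161$)
$B 14 = 14161 \cdot 14 = 198254$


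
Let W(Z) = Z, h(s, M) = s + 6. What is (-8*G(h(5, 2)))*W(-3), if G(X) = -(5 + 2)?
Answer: -168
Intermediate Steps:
h(s, M) = 6 + s
G(X) = -7 (G(X) = -1*7 = -7)
(-8*G(h(5, 2)))*W(-3) = -8*(-7)*(-3) = 56*(-3) = -168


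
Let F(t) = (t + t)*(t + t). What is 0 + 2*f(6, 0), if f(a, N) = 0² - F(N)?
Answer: 0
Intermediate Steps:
F(t) = 4*t² (F(t) = (2*t)*(2*t) = 4*t²)
f(a, N) = -4*N² (f(a, N) = 0² - 4*N² = 0 - 4*N² = -4*N²)
0 + 2*f(6, 0) = 0 + 2*(-4*0²) = 0 + 2*(-4*0) = 0 + 2*0 = 0 + 0 = 0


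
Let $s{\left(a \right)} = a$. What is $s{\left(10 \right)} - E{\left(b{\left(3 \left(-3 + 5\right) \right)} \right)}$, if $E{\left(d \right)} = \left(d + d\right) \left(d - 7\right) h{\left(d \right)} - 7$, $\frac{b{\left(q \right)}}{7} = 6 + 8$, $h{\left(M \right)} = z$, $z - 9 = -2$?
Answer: $-124835$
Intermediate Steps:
$z = 7$ ($z = 9 - 2 = 7$)
$h{\left(M \right)} = 7$
$b{\left(q \right)} = 98$ ($b{\left(q \right)} = 7 \left(6 + 8\right) = 7 \cdot 14 = 98$)
$E{\left(d \right)} = -7 + 14 d \left(-7 + d\right)$ ($E{\left(d \right)} = \left(d + d\right) \left(d - 7\right) 7 - 7 = 2 d \left(-7 + d\right) 7 - 7 = 14 d \left(-7 + d\right) - 7 = -7 + 14 d \left(-7 + d\right)$)
$s{\left(10 \right)} - E{\left(b{\left(3 \left(-3 + 5\right) \right)} \right)} = 10 - \left(-7 - 9604 + 14 \cdot 98^{2}\right) = 10 - \left(-7 - 9604 + 14 \cdot 9604\right) = 10 - \left(-7 - 9604 + 134456\right) = 10 - 124845 = -124835$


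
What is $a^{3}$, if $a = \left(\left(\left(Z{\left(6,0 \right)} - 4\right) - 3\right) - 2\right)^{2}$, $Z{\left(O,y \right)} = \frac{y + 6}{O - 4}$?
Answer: $46656$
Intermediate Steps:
$Z{\left(O,y \right)} = \frac{6 + y}{-4 + O}$
$a = 36$ ($a = \left(\left(\left(\frac{6 + 0}{-4 + 6} - 4\right) - 3\right) - 2\right)^{2} = \left(\left(\left(\frac{1}{2} \cdot 6 - 4\right) - 3\right) - 2\right)^{2} = \left(\left(\left(3 - 4\right) - 3\right) - 2\right)^{2} = \left(\left(-1 - 3\right) - 2\right)^{2} = \left(-4 - 2\right)^{2} = \left(-6\right)^{2} = 36$)
$a^{3} = 36^{3} = 46656$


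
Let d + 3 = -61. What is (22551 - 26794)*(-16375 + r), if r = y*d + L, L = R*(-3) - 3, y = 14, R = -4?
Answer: 73242666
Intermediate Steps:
d = -64 (d = -3 - 61 = -64)
L = 9 (L = -4*(-3) - 3 = 12 - 3 = 9)
r = -887 (r = 14*(-64) + 9 = -896 + 9 = -887)
(22551 - 26794)*(-16375 + r) = (22551 - 26794)*(-16375 - 887) = -4243*(-17262) = 73242666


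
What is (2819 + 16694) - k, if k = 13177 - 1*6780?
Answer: 13116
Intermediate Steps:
k = 6397 (k = 13177 - 6780 = 6397)
(2819 + 16694) - k = (2819 + 16694) - 1*6397 = 19513 - 6397 = 13116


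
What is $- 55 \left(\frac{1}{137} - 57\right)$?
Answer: $\frac{429440}{137} \approx 3134.6$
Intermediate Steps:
$- 55 \left(\frac{1}{137} - 57\right) = \left(-55\right) \left(- \frac{7808}{137}\right) = \frac{429440}{137}$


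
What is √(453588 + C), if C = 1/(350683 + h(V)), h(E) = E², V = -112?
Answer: √59843612754875279/363227 ≈ 673.49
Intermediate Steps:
C = 1/363227 (C = 1/(350683 + (-112)²) = 1/(350683 + 12544) = 1/363227 ≈ 2.7531e-6)
√(453588 + C) = √(453588 + 1/363227) = √(164755408477/363227) = √59843612754875279/363227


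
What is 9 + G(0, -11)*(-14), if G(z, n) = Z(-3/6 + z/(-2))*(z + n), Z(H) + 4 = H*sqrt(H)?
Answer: -607 - 77*I*sqrt(2)/2 ≈ -607.0 - 54.447*I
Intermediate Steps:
Z(H) = -4 + H**(3/2) (Z(H) = -4 + H*sqrt(H) = -4 + H**(3/2))
G(z, n) = (-4 + (-1/2 - z/2)**(3/2))*(n + z) (G(z, n) = (-4 + (-3/6 + z/(-2))**(3/2))*(z + n) = (-4 + (-3*1/6 + z*(-1/2))**(3/2))*(n + z) = (-4 + (-1/2 - z/2)**(3/2))*(n + z))
9 + G(0, -11)*(-14) = 9 + ((-16 + sqrt(2)*(-1 - 1*0)**(3/2))*(-11 + 0)/4)*(-14) = 9 + ((1/4)*(-16 + sqrt(2)*(-1 + 0)**(3/2))*(-11))*(-14) = 9 + ((1/4)*(-16 + sqrt(2)*(-1)**(3/2))*(-11))*(-14) = 9 + ((1/4)*(-16 + sqrt(2)*(-I))*(-11))*(-14) = 9 + ((1/4)*(-16 - I*sqrt(2))*(-11))*(-14) = 9 + (44 + 11*I*sqrt(2)/4)*(-14) = 9 + (-616 - 77*I*sqrt(2)/2) = -607 - 77*I*sqrt(2)/2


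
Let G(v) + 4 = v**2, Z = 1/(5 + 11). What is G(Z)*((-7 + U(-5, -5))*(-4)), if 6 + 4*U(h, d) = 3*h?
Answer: -50127/256 ≈ -195.81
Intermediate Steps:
U(h, d) = -3/2 + 3*h/4 (U(h, d) = -3/2 + (3*h)/4 = -3/2 + 3*h/4)
Z = 1/16 ≈ 0.062500
G(v) = -4 + v**2
G(Z)*((-7 + U(-5, -5))*(-4)) = (-4 + (1/16)**2)*((-7 + (-3/2 + (3/4)*(-5)))*(-4)) = (-4 + 1/256)*((-7 + (-3/2 - 15/4))*(-4)) = -1023*(-7 - 21/4)*(-4)/256 = -(-50127)*(-4)/1024 = -1023/256*49 = -50127/256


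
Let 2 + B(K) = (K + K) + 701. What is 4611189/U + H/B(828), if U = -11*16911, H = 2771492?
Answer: 5097943063/4425045 ≈ 1152.1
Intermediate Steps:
B(K) = 699 + 2*K (B(K) = -2 + ((K + K) + 701) = -2 + (2*K + 701) = -2 + (701 + 2*K) = 699 + 2*K)
U = -186021
4611189/U + H/B(828) = 4611189/(-186021) + 2771492/(699 + 2*828) = 4611189*(-1/186021) + 2771492/(699 + 1656) = -139733/5637 + 2771492/2355 = 5097943063/4425045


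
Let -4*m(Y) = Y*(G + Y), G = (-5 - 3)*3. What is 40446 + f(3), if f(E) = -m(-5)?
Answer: 161929/4 ≈ 40482.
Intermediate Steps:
G = -24 (G = -8*3 = -24)
m(Y) = -Y*(-24 + Y)/4
f(E) = 145/4 (f(E) = -(-5)*(24 - 1*(-5))/4 = -(-5)*(24 + 5)/4 = -(-5)*29/4 = -1*(-145/4) = 145/4)
40446 + f(3) = 40446 + 145/4 = 161929/4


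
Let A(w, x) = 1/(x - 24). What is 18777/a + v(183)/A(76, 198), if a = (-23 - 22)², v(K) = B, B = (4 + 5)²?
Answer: 9519709/675 ≈ 14103.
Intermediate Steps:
A(w, x) = 1/(-24 + x)
B = 81 (B = 9² = 81)
v(K) = 81
a = 2025 (a = (-45)² = 2025)
18777/a + v(183)/A(76, 198) = 18777/2025 + 81/(1/(-24 + 198)) = 18777*(1/2025) + 81/(1/174) = 6259/675 + 81/(1/174) = 6259/675 + 81*174 = 6259/675 + 14094 = 9519709/675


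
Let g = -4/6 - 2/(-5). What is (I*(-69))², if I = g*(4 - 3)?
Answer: 8464/25 ≈ 338.56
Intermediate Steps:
g = -4/15 (g = -4*⅙ - 2*(-⅕) = -⅔ + ⅖ = -4/15 ≈ -0.26667)
I = -4/15 (I = -4*(4 - 3)/15 = -4/15*1 = -4/15 ≈ -0.26667)
(I*(-69))² = (-4/15*(-69))² = (92/5)² = 8464/25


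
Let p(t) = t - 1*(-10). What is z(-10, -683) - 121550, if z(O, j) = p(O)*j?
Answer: -121550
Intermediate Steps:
p(t) = 10 + t (p(t) = t + 10 = 10 + t)
z(O, j) = j*(10 + O) (z(O, j) = (10 + O)*j = j*(10 + O))
z(-10, -683) - 121550 = -683*(10 - 10) - 121550 = -683*0 - 121550 = 0 - 121550 = -121550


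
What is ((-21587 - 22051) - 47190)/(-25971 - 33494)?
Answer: 90828/59465 ≈ 1.5274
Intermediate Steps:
((-21587 - 22051) - 47190)/(-25971 - 33494) = (-43638 - 47190)/(-59465) = -90828*(-1/59465) = 90828/59465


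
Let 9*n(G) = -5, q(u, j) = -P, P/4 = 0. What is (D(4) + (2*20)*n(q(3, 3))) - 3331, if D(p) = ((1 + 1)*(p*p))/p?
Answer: -30107/9 ≈ -3345.2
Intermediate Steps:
P = 0 (P = 4*0 = 0)
q(u, j) = 0 (q(u, j) = -1*0 = 0)
n(G) = -5/9 (n(G) = (⅑)*(-5) = -5/9)
D(p) = 2*p (D(p) = (2*p²)/p = 2*p)
(D(4) + (2*20)*n(q(3, 3))) - 3331 = (2*4 + (2*20)*(-5/9)) - 3331 = (8 + 40*(-5/9)) - 3331 = (8 - 200/9) - 3331 = -128/9 - 3331 = -30107/9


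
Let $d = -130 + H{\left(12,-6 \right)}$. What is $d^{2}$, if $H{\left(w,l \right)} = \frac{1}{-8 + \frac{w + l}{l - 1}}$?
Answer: $\frac{65076489}{3844} \approx 16929.0$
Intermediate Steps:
$H{\left(w,l \right)} = \frac{1}{-8 + \frac{l + w}{-1 + l}}$
$d = - \frac{8067}{62}$ ($d = -130 + \frac{-1 - 6}{8 + 12 - -42} = -130 + \frac{1}{8 + 12 + 42} \left(-7\right) = -130 + \frac{1}{62} \left(-7\right) = -130 - \frac{7}{62} = - \frac{8067}{62} \approx -130.11$)
$d^{2} = \left(- \frac{8067}{62}\right)^{2} = \frac{65076489}{3844}$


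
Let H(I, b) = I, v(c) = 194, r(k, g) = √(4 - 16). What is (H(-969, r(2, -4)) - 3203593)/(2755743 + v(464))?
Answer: -3204562/2755937 ≈ -1.1628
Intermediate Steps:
r(k, g) = 2*I*√3 (r(k, g) = √(-12) = 2*I*√3)
(H(-969, r(2, -4)) - 3203593)/(2755743 + v(464)) = (-969 - 3203593)/(2755743 + 194) = -3204562/2755937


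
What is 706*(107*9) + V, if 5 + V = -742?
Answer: 679131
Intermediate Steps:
V = -747 (V = -5 - 742 = -747)
706*(107*9) + V = 706*(107*9) - 747 = 706*963 - 747 = 679878 - 747 = 679131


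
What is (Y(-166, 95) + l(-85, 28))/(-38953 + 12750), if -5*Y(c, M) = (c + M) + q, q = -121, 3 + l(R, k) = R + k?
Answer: 108/131015 ≈ 0.00082433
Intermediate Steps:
l(R, k) = -3 + R + k (l(R, k) = -3 + (R + k) = -3 + R + k)
Y(c, M) = 121/5 - M/5 - c/5 (Y(c, M) = -((c + M) - 121)/5 = -((M + c) - 121)/5 = -(-121 + M + c)/5 = 121/5 - M/5 - c/5)
(Y(-166, 95) + l(-85, 28))/(-38953 + 12750) = ((121/5 - ⅕*95 - ⅕*(-166)) + (-3 - 85 + 28))/(-38953 + 12750) = ((121/5 - 19 + 166/5) - 60)/(-26203) = (192/5 - 60)*(-1/26203) = -108/5*(-1/26203) = 108/131015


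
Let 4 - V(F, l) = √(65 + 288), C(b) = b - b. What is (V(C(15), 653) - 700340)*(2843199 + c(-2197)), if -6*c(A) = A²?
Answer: -4283389790680/3 - 12232385*√353/6 ≈ -1.4278e+12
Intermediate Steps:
C(b) = 0
V(F, l) = 4 - √353 (V(F, l) = 4 - √(65 + 288) = 4 - √353)
c(A) = -A²/6
(V(C(15), 653) - 700340)*(2843199 + c(-2197)) = ((4 - √353) - 700340)*(2843199 - ⅙*(-2197)²) = (-700336 - √353)*(2843199 - ⅙*4826809) = (-700336 - √353)*(2843199 - 4826809/6) = (-700336 - √353)*(12232385/6) = -4283389790680/3 - 12232385*√353/6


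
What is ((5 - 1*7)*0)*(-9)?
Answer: 0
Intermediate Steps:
((5 - 1*7)*0)*(-9) = ((5 - 7)*0)*(-9) = -2*0*(-9) = 0*(-9) = 0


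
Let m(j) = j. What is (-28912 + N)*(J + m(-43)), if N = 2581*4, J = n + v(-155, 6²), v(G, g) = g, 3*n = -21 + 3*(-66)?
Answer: 1487040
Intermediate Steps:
n = -73 (n = (-21 + 3*(-66))/3 = (-21 - 198)/3 = (⅓)*(-219) = -73)
J = -37 (J = -73 + 6² = -73 + 36 = -37)
N = 10324
(-28912 + N)*(J + m(-43)) = (-28912 + 10324)*(-37 - 43) = -18588*(-80) = 1487040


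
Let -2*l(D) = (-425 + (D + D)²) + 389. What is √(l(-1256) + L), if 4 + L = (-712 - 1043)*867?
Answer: 3*I*√519627 ≈ 2162.6*I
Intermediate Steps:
l(D) = 18 - 2*D² (l(D) = -((-425 + (D + D)²) + 389)/2 = -((-425 + (2*D)²) + 389)/2 = -((-425 + 4*D²) + 389)/2 = -(-36 + 4*D²)/2 = 18 - 2*D²)
L = -1521589 (L = -4 + (-712 - 1043)*867 = -4 - 1755*867 = -4 - 1521585 = -1521589)
√(l(-1256) + L) = √((18 - 2*(-1256)²) - 1521589) = √((18 - 2*1577536) - 1521589) = √((18 - 3155072) - 1521589) = √(-3155054 - 1521589) = √(-4676643) = 3*I*√519627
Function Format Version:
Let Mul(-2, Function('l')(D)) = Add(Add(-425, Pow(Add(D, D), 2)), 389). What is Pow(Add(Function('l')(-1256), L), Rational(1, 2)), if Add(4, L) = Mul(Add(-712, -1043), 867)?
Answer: Mul(3, I, Pow(519627, Rational(1, 2))) ≈ Mul(2162.6, I)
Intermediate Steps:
Function('l')(D) = Add(18, Mul(-2, Pow(D, 2))) (Function('l')(D) = Mul(Rational(-1, 2), Add(Add(-425, Pow(Add(D, D), 2)), 389)) = Mul(Rational(-1, 2), Add(Add(-425, Pow(Mul(2, D), 2)), 389)) = Mul(Rational(-1, 2), Add(Add(-425, Mul(4, Pow(D, 2))), 389)) = Mul(Rational(-1, 2), Add(-36, Mul(4, Pow(D, 2)))) = Add(18, Mul(-2, Pow(D, 2))))
L = -1521589 (L = Add(-4, Mul(Add(-712, -1043), 867)) = Add(-4, Mul(-1755, 867)) = Add(-4, -1521585) = -1521589)
Pow(Add(Function('l')(-1256), L), Rational(1, 2)) = Pow(Add(Add(18, Mul(-2, Pow(-1256, 2))), -1521589), Rational(1, 2)) = Pow(Add(Add(18, Mul(-2, 1577536)), -1521589), Rational(1, 2)) = Pow(Add(Add(18, -3155072), -1521589), Rational(1, 2)) = Pow(Add(-3155054, -1521589), Rational(1, 2)) = Pow(-4676643, Rational(1, 2)) = Mul(3, I, Pow(519627, Rational(1, 2)))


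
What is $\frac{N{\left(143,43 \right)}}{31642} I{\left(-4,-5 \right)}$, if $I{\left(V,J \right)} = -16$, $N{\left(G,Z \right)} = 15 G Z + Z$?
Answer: $- \frac{738224}{15821} \approx -46.661$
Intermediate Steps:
$N{\left(G,Z \right)} = Z + 15 G Z$ ($N{\left(G,Z \right)} = 15 G Z + Z = Z + 15 G Z$)
$\frac{N{\left(143,43 \right)}}{31642} I{\left(-4,-5 \right)} = \frac{43 \left(1 + 15 \cdot 143\right)}{31642} \left(-16\right) = 43 \left(1 + 2145\right) \frac{1}{31642} \left(-16\right) = 43 \cdot 2146 \cdot \frac{1}{31642} \left(-16\right) = 92278 \cdot \frac{1}{31642} \left(-16\right) = \frac{46139}{15821} \left(-16\right) = - \frac{738224}{15821}$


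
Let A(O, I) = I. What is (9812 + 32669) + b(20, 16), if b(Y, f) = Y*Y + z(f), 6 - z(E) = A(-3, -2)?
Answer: 42889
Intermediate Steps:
z(E) = 8 (z(E) = 6 - 1*(-2) = 6 + 2 = 8)
b(Y, f) = 8 + Y² (b(Y, f) = Y*Y + 8 = Y² + 8 = 8 + Y²)
(9812 + 32669) + b(20, 16) = (9812 + 32669) + (8 + 20²) = 42481 + (8 + 400) = 42481 + 408 = 42889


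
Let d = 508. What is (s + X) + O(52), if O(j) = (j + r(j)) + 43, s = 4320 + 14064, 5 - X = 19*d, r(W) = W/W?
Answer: 8833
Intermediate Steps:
r(W) = 1
X = -9647 (X = 5 - 19*508 = 5 - 1*9652 = 5 - 9652 = -9647)
s = 18384
O(j) = 44 + j (O(j) = (j + 1) + 43 = (1 + j) + 43 = 44 + j)
(s + X) + O(52) = (18384 - 9647) + (44 + 52) = 8737 + 96 = 8833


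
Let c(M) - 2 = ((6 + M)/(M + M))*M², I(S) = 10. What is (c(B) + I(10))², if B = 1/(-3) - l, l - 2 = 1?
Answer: 4624/81 ≈ 57.086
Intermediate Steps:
l = 3 (l = 2 + 1 = 3)
B = -10/3 (B = 1/(-3) - 1*3 = -⅓ - 3 = -10/3 ≈ -3.3333)
c(M) = 2 + M*(6 + M)/2 (c(M) = 2 + ((6 + M)/(M + M))*M² = 2 + ((6 + M)/((2*M)))*M² = 2 + ((6 + M)*(1/(2*M)))*M² = 2 + ((6 + M)/(2*M))*M² = 2 + M*(6 + M)/2)
(c(B) + I(10))² = ((2 + (-10/3)²/2 + 3*(-10/3)) + 10)² = ((2 + (½)*(100/9) - 10) + 10)² = ((2 + 50/9 - 10) + 10)² = (-22/9 + 10)² = (68/9)² = 4624/81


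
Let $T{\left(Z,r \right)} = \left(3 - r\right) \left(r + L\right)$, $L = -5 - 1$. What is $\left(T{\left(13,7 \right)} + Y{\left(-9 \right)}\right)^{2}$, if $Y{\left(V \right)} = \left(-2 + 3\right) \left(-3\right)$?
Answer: $49$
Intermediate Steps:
$L = -6$
$Y{\left(V \right)} = -3$ ($Y{\left(V \right)} = 1 \left(-3\right) = -3$)
$T{\left(Z,r \right)} = \left(-6 + r\right) \left(3 - r\right)$ ($T{\left(Z,r \right)} = \left(3 - r\right) \left(r - 6\right) = \left(3 - r\right) \left(-6 + r\right) = \left(-6 + r\right) \left(3 - r\right)$)
$\left(T{\left(13,7 \right)} + Y{\left(-9 \right)}\right)^{2} = \left(\left(-18 - 7^{2} + 9 \cdot 7\right) - 3\right)^{2} = \left(\left(-18 - 49 + 63\right) - 3\right)^{2} = \left(-4 - 3\right)^{2} = \left(-7\right)^{2} = 49$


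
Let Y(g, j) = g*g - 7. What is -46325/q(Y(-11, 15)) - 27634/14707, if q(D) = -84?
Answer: 96997217/176484 ≈ 549.61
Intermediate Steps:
Y(g, j) = -7 + g**2 (Y(g, j) = g**2 - 7 = -7 + g**2)
-46325/q(Y(-11, 15)) - 27634/14707 = -46325/(-84) - 27634/14707 = -46325*(-1/84) - 27634*1/14707 = 46325/84 - 27634/14707 = 96997217/176484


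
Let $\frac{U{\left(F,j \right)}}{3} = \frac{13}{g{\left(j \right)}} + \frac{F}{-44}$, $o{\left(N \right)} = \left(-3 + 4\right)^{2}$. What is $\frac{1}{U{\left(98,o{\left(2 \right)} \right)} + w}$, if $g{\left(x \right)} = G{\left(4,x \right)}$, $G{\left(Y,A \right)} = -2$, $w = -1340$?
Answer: $- \frac{11}{15028} \approx -0.00073197$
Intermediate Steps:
$g{\left(x \right)} = -2$
$o{\left(N \right)} = 1$ ($o{\left(N \right)} = 1^{2} = 1$)
$U{\left(F,j \right)} = - \frac{39}{2} - \frac{3 F}{44}$ ($U{\left(F,j \right)} = 3 \left(\frac{13}{-2} + \frac{F}{-44}\right) = 3 \left(13 \left(- \frac{1}{2}\right) + F \left(- \frac{1}{44}\right)\right) = 3 \left(- \frac{13}{2} - \frac{F}{44}\right) = - \frac{39}{2} - \frac{3 F}{44}$)
$\frac{1}{U{\left(98,o{\left(2 \right)} \right)} + w} = \frac{1}{\left(- \frac{39}{2} - \frac{147}{22}\right) - 1340} = \frac{1}{- \frac{288}{11} - 1340} = \frac{1}{- \frac{15028}{11}} = - \frac{11}{15028}$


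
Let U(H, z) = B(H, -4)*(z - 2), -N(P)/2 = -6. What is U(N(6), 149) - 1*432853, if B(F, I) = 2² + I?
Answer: -432853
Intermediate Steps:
B(F, I) = 4 + I
N(P) = 12 (N(P) = -2*(-6) = 12)
U(H, z) = 0 (U(H, z) = (4 - 4)*(z - 2) = 0*(-2 + z) = 0)
U(N(6), 149) - 1*432853 = 0 - 1*432853 = 0 - 432853 = -432853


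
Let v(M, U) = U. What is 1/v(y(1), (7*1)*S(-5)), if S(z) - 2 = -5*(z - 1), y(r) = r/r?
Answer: 1/224 ≈ 0.0044643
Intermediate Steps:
y(r) = 1
S(z) = 7 - 5*z (S(z) = 2 - 5*(z - 1) = 2 - 5*(-1 + z) = 2 + (5 - 5*z) = 7 - 5*z)
1/v(y(1), (7*1)*S(-5)) = 1/((7*1)*(7 - 5*(-5))) = 1/(7*(7 + 25)) = 1/(7*32) = 1/224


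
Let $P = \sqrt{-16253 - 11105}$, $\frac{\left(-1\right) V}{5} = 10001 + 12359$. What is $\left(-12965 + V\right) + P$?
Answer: $-124765 + i \sqrt{27358} \approx -1.2477 \cdot 10^{5} + 165.4 i$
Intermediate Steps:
$V = -111800$ ($V = - 5 \left(10001 + 12359\right) = \left(-5\right) 22360 = -111800$)
$P = i \sqrt{27358}$ ($P = \sqrt{-27358} = i \sqrt{27358} \approx 165.4 i$)
$\left(-12965 + V\right) + P = \left(-12965 - 111800\right) + i \sqrt{27358} = -124765 + i \sqrt{27358}$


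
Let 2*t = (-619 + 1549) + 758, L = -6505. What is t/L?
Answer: -844/6505 ≈ -0.12975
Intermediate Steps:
t = 844 (t = ((-619 + 1549) + 758)/2 = (930 + 758)/2 = (½)*1688 = 844)
t/L = 844/(-6505) = 844*(-1/6505) = -844/6505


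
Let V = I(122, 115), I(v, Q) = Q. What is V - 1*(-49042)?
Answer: 49157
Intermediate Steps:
V = 115
V - 1*(-49042) = 115 - 1*(-49042) = 115 + 49042 = 49157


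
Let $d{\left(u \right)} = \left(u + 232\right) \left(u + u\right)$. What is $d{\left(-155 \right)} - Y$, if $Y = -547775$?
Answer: $523905$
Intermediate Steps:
$d{\left(u \right)} = 2 u \left(232 + u\right)$ ($d{\left(u \right)} = \left(232 + u\right) 2 u = 2 u \left(232 + u\right)$)
$d{\left(-155 \right)} - Y = 2 \left(-155\right) \left(232 - 155\right) - -547775 = 2 \left(-155\right) 77 + 547775 = -23870 + 547775 = 523905$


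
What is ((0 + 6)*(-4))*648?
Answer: -15552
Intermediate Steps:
((0 + 6)*(-4))*648 = (6*(-4))*648 = -24*648 = -15552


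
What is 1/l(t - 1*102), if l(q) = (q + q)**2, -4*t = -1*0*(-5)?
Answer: 1/41616 ≈ 2.4029e-5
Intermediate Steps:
t = 0 (t = -(-1*0)*(-5)/4 = -0*(-5) = -1/4*0 = 0)
l(q) = 4*q**2 (l(q) = (2*q)**2 = 4*q**2)
1/l(t - 1*102) = 1/(4*(0 - 1*102)**2) = 1/(4*(0 - 102)**2) = 1/(4*(-102)**2) = 1/(4*10404) = 1/41616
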